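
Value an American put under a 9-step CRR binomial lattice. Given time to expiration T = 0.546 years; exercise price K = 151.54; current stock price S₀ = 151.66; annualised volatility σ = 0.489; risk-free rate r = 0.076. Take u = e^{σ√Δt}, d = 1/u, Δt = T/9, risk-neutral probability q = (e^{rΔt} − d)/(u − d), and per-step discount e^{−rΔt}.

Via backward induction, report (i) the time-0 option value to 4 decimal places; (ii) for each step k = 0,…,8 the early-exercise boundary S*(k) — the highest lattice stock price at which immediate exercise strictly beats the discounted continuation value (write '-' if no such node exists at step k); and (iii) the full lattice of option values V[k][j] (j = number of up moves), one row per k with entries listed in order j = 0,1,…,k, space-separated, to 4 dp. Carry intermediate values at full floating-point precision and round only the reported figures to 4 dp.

price = 19.4785
boundary = - - - - 93.6783 105.6689 93.6783 105.6689 119.1942
tree:
19.4785
26.7739 12.0410
35.7603 17.6385 6.3070
46.2719 25.1166 9.9927 2.5160
57.8617 34.6009 15.4454 4.3905 0.5815
68.4917 45.8711 23.1536 7.5384 1.1434 0.0000
77.9154 57.8617 33.3976 12.6703 2.2481 0.0000 0.0000
86.2698 68.4917 45.8711 20.6817 4.4203 0.0000 0.0000 0.0000
93.6762 77.9154 57.8617 32.3458 8.6914 0.0000 0.0000 0.0000 0.0000
100.2422 86.2698 68.4917 45.8711 17.0893 0.0000 0.0000 0.0000 0.0000 0.0000

Δt=0.06067  u=1.12800  d=0.88653  q=0.48906  discount=0.99540
step 9 (expiry): payoffs max(K−S,0) = 100.2422 86.2698 68.4917 45.8711 17.0893 0.0000 0.0000 0.0000 0.0000 0.0000
step 8: (k=8,j=0): S=57.8638, (K−S)⁺=93.6762, hold=92.9791 ⇒ V=93.6762 exercise | (k=8,j=1): S=73.6246, (K−S)⁺=77.9154, hold=77.2183 ⇒ V=77.9154 exercise | (k=8,j=2): S=93.6783, (K−S)⁺=57.8617, hold=57.1646 ⇒ V=57.8617 exercise | (k=8,j=3): S=119.1942, (K−S)⁺=32.3458, hold=31.6487 ⇒ V=32.3458 exercise | (k=8,j=4): S=151.6600, (K−S)⁺=0.0000, hold=8.6914 ⇒ V=8.6914 continue | (k=8,j=5): S=192.9688, (K−S)⁺=0.0000, hold=0.0000 ⇒ V=0.0000 continue | (k=8,j=6): S=245.5292, (K−S)⁺=0.0000, hold=0.0000 ⇒ V=0.0000 continue | (k=8,j=7): S=312.4058, (K−S)⁺=0.0000, hold=0.0000 ⇒ V=0.0000 continue | (k=8,j=8): S=397.4982, (K−S)⁺=0.0000, hold=0.0000 ⇒ V=0.0000 continue  boundary S*=119.1942
step 7: (k=7,j=0): S=65.2702, (K−S)⁺=86.2698, hold=85.5727 ⇒ V=86.2698 exercise | (k=7,j=1): S=83.0483, (K−S)⁺=68.4917, hold=67.7946 ⇒ V=68.4917 exercise | (k=7,j=2): S=105.6689, (K−S)⁺=45.8711, hold=45.1741 ⇒ V=45.8711 exercise | (k=7,j=3): S=134.4507, (K−S)⁺=17.0893, hold=20.6817 ⇒ V=20.6817 continue | (k=7,j=4): S=171.0721, (K−S)⁺=0.0000, hold=4.4203 ⇒ V=4.4203 continue | (k=7,j=5): S=217.6683, (K−S)⁺=0.0000, hold=0.0000 ⇒ V=0.0000 continue | (k=7,j=6): S=276.9562, (K−S)⁺=0.0000, hold=0.0000 ⇒ V=0.0000 continue | (k=7,j=7): S=352.3929, (K−S)⁺=0.0000, hold=0.0000 ⇒ V=0.0000 continue  boundary S*=105.6689
step 6: (k=6,j=0): S=73.6246, (K−S)⁺=77.9154, hold=77.2183 ⇒ V=77.9154 exercise | (k=6,j=1): S=93.6783, (K−S)⁺=57.8617, hold=57.1646 ⇒ V=57.8617 exercise | (k=6,j=2): S=119.1942, (K−S)⁺=32.3458, hold=33.3976 ⇒ V=33.3976 continue | (k=6,j=3): S=151.6600, (K−S)⁺=0.0000, hold=12.6703 ⇒ V=12.6703 continue | (k=6,j=4): S=192.9688, (K−S)⁺=0.0000, hold=2.2481 ⇒ V=2.2481 continue | (k=6,j=5): S=245.5292, (K−S)⁺=0.0000, hold=0.0000 ⇒ V=0.0000 continue | (k=6,j=6): S=312.4058, (K−S)⁺=0.0000, hold=0.0000 ⇒ V=0.0000 continue  boundary S*=93.6783
step 5: (k=5,j=0): S=83.0483, (K−S)⁺=68.4917, hold=67.7946 ⇒ V=68.4917 exercise | (k=5,j=1): S=105.6689, (K−S)⁺=45.8711, hold=45.6861 ⇒ V=45.8711 exercise | (k=5,j=2): S=134.4507, (K−S)⁺=17.0893, hold=23.1536 ⇒ V=23.1536 continue | (k=5,j=3): S=171.0721, (K−S)⁺=0.0000, hold=7.5384 ⇒ V=7.5384 continue | (k=5,j=4): S=217.6683, (K−S)⁺=0.0000, hold=1.1434 ⇒ V=1.1434 continue | (k=5,j=5): S=276.9562, (K−S)⁺=0.0000, hold=0.0000 ⇒ V=0.0000 continue  boundary S*=105.6689
step 4: (k=4,j=0): S=93.6783, (K−S)⁺=57.8617, hold=57.1646 ⇒ V=57.8617 exercise | (k=4,j=1): S=119.1942, (K−S)⁺=32.3458, hold=34.6009 ⇒ V=34.6009 continue | (k=4,j=2): S=151.6600, (K−S)⁺=0.0000, hold=15.4454 ⇒ V=15.4454 continue | (k=4,j=3): S=192.9688, (K−S)⁺=0.0000, hold=4.3905 ⇒ V=4.3905 continue | (k=4,j=4): S=245.5292, (K−S)⁺=0.0000, hold=0.5815 ⇒ V=0.5815 continue  boundary S*=93.6783
step 3: (k=3,j=0): S=105.6689, (K−S)⁺=45.8711, hold=46.2719 ⇒ V=46.2719 continue | (k=3,j=1): S=134.4507, (K−S)⁺=17.0893, hold=25.1166 ⇒ V=25.1166 continue | (k=3,j=2): S=171.0721, (K−S)⁺=0.0000, hold=9.9927 ⇒ V=9.9927 continue | (k=3,j=3): S=217.6683, (K−S)⁺=0.0000, hold=2.5160 ⇒ V=2.5160 continue  boundary S*=-
step 2: (k=2,j=0): S=119.1942, (K−S)⁺=32.3458, hold=35.7603 ⇒ V=35.7603 continue | (k=2,j=1): S=151.6600, (K−S)⁺=0.0000, hold=17.6385 ⇒ V=17.6385 continue | (k=2,j=2): S=192.9688, (K−S)⁺=0.0000, hold=6.3070 ⇒ V=6.3070 continue  boundary S*=-
step 1: (k=1,j=0): S=134.4507, (K−S)⁺=17.0893, hold=26.7739 ⇒ V=26.7739 continue | (k=1,j=1): S=171.0721, (K−S)⁺=0.0000, hold=12.0410 ⇒ V=12.0410 continue  boundary S*=-
step 0: (k=0,j=0): S=151.6600, (K−S)⁺=0.0000, hold=19.4785 ⇒ V=19.4785 continue  boundary S*=-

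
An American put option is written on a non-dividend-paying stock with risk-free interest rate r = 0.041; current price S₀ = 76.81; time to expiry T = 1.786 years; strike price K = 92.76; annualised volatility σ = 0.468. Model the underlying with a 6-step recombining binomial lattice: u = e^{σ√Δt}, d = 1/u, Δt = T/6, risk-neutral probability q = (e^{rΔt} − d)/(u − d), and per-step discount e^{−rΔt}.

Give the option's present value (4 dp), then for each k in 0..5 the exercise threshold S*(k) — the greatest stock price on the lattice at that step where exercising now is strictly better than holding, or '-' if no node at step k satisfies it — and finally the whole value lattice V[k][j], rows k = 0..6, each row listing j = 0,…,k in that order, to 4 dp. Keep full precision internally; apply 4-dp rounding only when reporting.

price = 26.9536
boundary = - - 46.0931 35.7064 46.0931 59.5014
tree:
26.9536
36.1010 16.9472
46.6669 24.6754 8.3379
57.0536 34.7020 13.5772 2.4173
65.0998 46.6669 21.5989 4.5339 0.0000
71.3329 57.0536 33.2586 8.5039 0.0000 0.0000
76.1613 65.0998 46.6669 15.9500 0.0000 0.0000 0.0000

Δt=0.29767, u=1.29089, d=0.77466, q=0.46030, disc=e^(-rΔt)=0.98787
k=6 terminal: V=max(K-S,0) → 76.1613 65.0998 46.6669 15.9500 0.0000 0.0000 0.0000
k=5: j=0 S=21.4271 intr=71.3329 cont=70.2077 V=71.3329[EX]; j=1 S=35.7064 intr=57.0536 cont=55.9284 V=57.0536[EX]; j=2 S=59.5014 intr=33.2586 cont=32.1334 V=33.2586[EX]; j=3 S=99.1536 intr=0.0000 cont=8.5039 V=8.5039[hold]; j=4 S=165.2304 intr=0.0000 cont=0.0000 V=0.0000[hold]; j=5 S=275.3414 intr=0.0000 cont=0.0000 V=0.0000[hold]  S*(5)=59.5014
k=4: j=0 S=27.6602 intr=65.0998 cont=63.9746 V=65.0998[EX]; j=1 S=46.0931 intr=46.6669 cont=45.5417 V=46.6669[EX]; j=2 S=76.8100 intr=15.9500 cont=21.5989 V=21.5989[hold]; j=3 S=127.9968 intr=0.0000 cont=4.5339 V=4.5339[hold]; j=4 S=213.2950 intr=0.0000 cont=0.0000 V=0.0000[hold]  S*(4)=46.0931
k=3: j=0 S=35.7064 intr=57.0536 cont=55.9284 V=57.0536[EX]; j=1 S=59.5014 intr=33.2586 cont=34.7020 V=34.7020[hold]; j=2 S=99.1536 intr=0.0000 cont=13.5772 V=13.5772[hold]; j=3 S=165.2304 intr=0.0000 cont=2.4173 V=2.4173[hold]  S*(3)=35.7064
k=2: j=0 S=46.0931 intr=46.6669 cont=46.1980 V=46.6669[EX]; j=1 S=76.8100 intr=15.9500 cont=24.6754 V=24.6754[hold]; j=2 S=127.9968 intr=0.0000 cont=8.3379 V=8.3379[hold]  S*(2)=46.0931
k=1: j=0 S=59.5014 intr=33.2586 cont=36.1010 V=36.1010[hold]; j=1 S=99.1536 intr=0.0000 cont=16.9472 V=16.9472[hold]  S*(1)=-
k=0: j=0 S=76.8100 intr=15.9500 cont=26.9536 V=26.9536[hold]  S*(0)=-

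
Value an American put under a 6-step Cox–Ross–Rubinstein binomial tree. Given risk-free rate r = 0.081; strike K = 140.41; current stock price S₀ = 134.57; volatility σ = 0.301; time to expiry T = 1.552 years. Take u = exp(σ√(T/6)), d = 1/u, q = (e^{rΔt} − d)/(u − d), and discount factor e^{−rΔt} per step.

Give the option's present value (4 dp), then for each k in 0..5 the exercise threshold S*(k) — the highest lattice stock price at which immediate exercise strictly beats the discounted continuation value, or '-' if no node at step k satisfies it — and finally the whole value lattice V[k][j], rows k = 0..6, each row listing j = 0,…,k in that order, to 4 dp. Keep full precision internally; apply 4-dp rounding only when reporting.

params: Δt=0.25867 u=1.16543 d=0.85806 q=0.53069 e^(-rΔt)=0.97927
t_6 payoffs: 86.7018 67.4626 41.3316 5.8400 0.0000 0.0000 0.0000
t_5: node(5,0) S=62.5929 payoff=77.8171 vs cont=74.9058 → 77.8171 [stop]  node(5,1) S=85.0148 payoff=55.3952 vs cont=52.4839 → 55.3952 [stop]  node(5,2) S=115.4685 payoff=24.9415 vs cont=22.0302 → 24.9415 [stop]  node(5,3) S=156.8313 payoff=0.0000 vs cont=2.6840 → 2.6840 [wait]  node(5,4) S=213.0110 payoff=0.0000 vs cont=0.0000 → 0.0000 [wait]  node(5,5) S=289.3152 payoff=0.0000 vs cont=0.0000 → 0.0000 [wait]  ⇒ S*(5)=115.4685
t_4: node(4,0) S=72.9474 payoff=67.4626 vs cont=64.5513 → 67.4626 [stop]  node(4,1) S=99.0784 payoff=41.3316 vs cont=38.4203 → 41.3316 [stop]  node(4,2) S=134.5700 payoff=5.8400 vs cont=12.8575 → 12.8575 [wait]  node(4,3) S=182.7753 payoff=0.0000 vs cont=1.2335 → 1.2335 [wait]  node(4,4) S=248.2485 payoff=0.0000 vs cont=0.0000 → 0.0000 [wait]  ⇒ S*(4)=99.0784
t_3: node(3,0) S=85.0148 payoff=55.3952 vs cont=52.4839 → 55.3952 [stop]  node(3,1) S=115.4685 payoff=24.9415 vs cont=25.6771 → 25.6771 [wait]  node(3,2) S=156.8313 payoff=0.0000 vs cont=6.5501 → 6.5501 [wait]  node(3,3) S=213.0110 payoff=0.0000 vs cont=0.5669 → 0.5669 [wait]  ⇒ S*(3)=85.0148
t_2: node(2,0) S=99.0784 payoff=41.3316 vs cont=38.8026 → 41.3316 [stop]  node(2,1) S=134.5700 payoff=5.8400 vs cont=15.2047 → 15.2047 [wait]  node(2,2) S=182.7753 payoff=0.0000 vs cont=3.3049 → 3.3049 [wait]  ⇒ S*(2)=99.0784
t_1: node(1,0) S=115.4685 payoff=24.9415 vs cont=26.8969 → 26.8969 [wait]  node(1,1) S=156.8313 payoff=0.0000 vs cont=8.7053 → 8.7053 [wait]  ⇒ S*(1)=-
t_0: node(0,0) S=134.5700 payoff=5.8400 vs cont=16.8853 → 16.8853 [wait]  ⇒ S*(0)=-

price = 16.8853
boundary = - - 99.0784 85.0148 99.0784 115.4685
tree:
16.8853
26.8969 8.7053
41.3316 15.2047 3.3049
55.3952 25.6771 6.5501 0.5669
67.4626 41.3316 12.8575 1.2335 0.0000
77.8171 55.3952 24.9415 2.6840 0.0000 0.0000
86.7018 67.4626 41.3316 5.8400 0.0000 0.0000 0.0000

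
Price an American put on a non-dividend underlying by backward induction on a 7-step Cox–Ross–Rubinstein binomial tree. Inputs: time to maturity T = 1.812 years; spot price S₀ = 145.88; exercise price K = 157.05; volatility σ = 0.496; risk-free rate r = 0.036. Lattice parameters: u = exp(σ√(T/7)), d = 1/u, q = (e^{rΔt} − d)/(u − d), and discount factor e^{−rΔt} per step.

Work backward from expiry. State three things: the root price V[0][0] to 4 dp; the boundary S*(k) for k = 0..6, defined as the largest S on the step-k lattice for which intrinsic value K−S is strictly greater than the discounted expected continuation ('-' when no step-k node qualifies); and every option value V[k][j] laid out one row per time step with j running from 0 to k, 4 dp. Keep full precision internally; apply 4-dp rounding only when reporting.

price = 41.2274
boundary = - - - 68.4237 53.1631 68.4237 88.0649
tree:
41.2274
55.0356 25.5750
71.1225 36.9442 12.5154
88.6263 51.6685 20.1092 3.6985
103.8869 69.3977 31.5453 6.8573 0.0000
115.7439 88.6263 47.8473 12.7140 0.0000 0.0000
124.9565 103.8869 68.9851 23.5728 0.0000 0.0000 0.0000
132.1143 115.7439 88.6263 43.7058 0.0000 0.0000 0.0000 0.0000

Δt=0.25886, u=1.28705, d=0.77697, q=0.45560, disc=e^(-rΔt)=0.99072
k=7 terminal: V=max(K-S,0) → 132.1143 115.7439 88.6263 43.7058 0.0000 0.0000 0.0000 0.0000
k=6: j=0 S=32.0935 intr=124.9565 cont=123.4997 V=124.9565[EX]; j=1 S=53.1631 intr=103.8869 cont=102.4302 V=103.8869[EX]; j=2 S=88.0649 intr=68.9851 cont=67.5283 V=68.9851[EX]; j=3 S=145.8800 intr=11.1700 cont=23.5728 V=23.5728[hold]; j=4 S=241.6509 intr=0.0000 cont=0.0000 V=0.0000[hold]; j=5 S=400.2959 intr=0.0000 cont=0.0000 V=0.0000[hold]; j=6 S=663.0920 intr=0.0000 cont=0.0000 V=0.0000[hold]  S*(6)=88.0649
k=5: j=0 S=41.3061 intr=115.7439 cont=114.2872 V=115.7439[EX]; j=1 S=68.4237 intr=88.6263 cont=87.1695 V=88.6263[EX]; j=2 S=113.3442 intr=43.7058 cont=47.8473 V=47.8473[hold]; j=3 S=187.7553 intr=0.0000 cont=12.7140 V=12.7140[hold]; j=4 S=311.0175 intr=0.0000 cont=0.0000 V=0.0000[hold]; j=5 S=515.2019 intr=0.0000 cont=0.0000 V=0.0000[hold]  S*(5)=68.4237
k=4: j=0 S=53.1631 intr=103.8869 cont=102.4302 V=103.8869[EX]; j=1 S=88.0649 intr=68.9851 cont=69.3977 V=69.3977[hold]; j=2 S=145.8800 intr=11.1700 cont=31.5453 V=31.5453[hold]; j=3 S=241.6509 intr=0.0000 cont=6.8573 V=6.8573[hold]; j=4 S=400.2959 intr=0.0000 cont=0.0000 V=0.0000[hold]  S*(4)=53.1631
k=3: j=0 S=68.4237 intr=88.6263 cont=87.3558 V=88.6263[EX]; j=1 S=113.3442 intr=43.7058 cont=51.6685 V=51.6685[hold]; j=2 S=187.7553 intr=0.0000 cont=20.1092 V=20.1092[hold]; j=3 S=311.0175 intr=0.0000 cont=3.6985 V=3.6985[hold]  S*(3)=68.4237
k=2: j=0 S=88.0649 intr=68.9851 cont=71.1225 V=71.1225[hold]; j=1 S=145.8800 intr=11.1700 cont=36.9442 V=36.9442[hold]; j=2 S=241.6509 intr=0.0000 cont=12.5154 V=12.5154[hold]  S*(2)=-
k=1: j=0 S=113.3442 intr=43.7058 cont=55.0356 V=55.0356[hold]; j=1 S=187.7553 intr=0.0000 cont=25.5750 V=25.5750[hold]  S*(1)=-
k=0: j=0 S=145.8800 intr=11.1700 cont=41.2274 V=41.2274[hold]  S*(0)=-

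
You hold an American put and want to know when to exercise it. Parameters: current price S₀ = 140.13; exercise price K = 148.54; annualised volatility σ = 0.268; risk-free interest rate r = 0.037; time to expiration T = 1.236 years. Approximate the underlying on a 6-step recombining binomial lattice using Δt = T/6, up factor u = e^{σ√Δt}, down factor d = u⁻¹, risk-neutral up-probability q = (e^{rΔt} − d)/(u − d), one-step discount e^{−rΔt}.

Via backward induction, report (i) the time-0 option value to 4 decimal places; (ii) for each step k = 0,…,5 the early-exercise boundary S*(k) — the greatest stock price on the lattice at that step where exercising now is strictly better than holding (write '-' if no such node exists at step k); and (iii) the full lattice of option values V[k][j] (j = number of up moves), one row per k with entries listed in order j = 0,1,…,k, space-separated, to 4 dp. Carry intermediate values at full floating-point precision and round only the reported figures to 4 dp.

Δt=0.20600, u=1.12934, d=0.88547, q=0.50100, disc=e^(-rΔt)=0.99241
k=6 terminal: V=max(K-S,0) → 80.9984 62.3961 38.6703 8.4100 0.0000 0.0000 0.0000
k=5: j=0 S=76.2778 intr=72.2622 cont=71.1343 V=72.2622[EX]; j=1 S=97.2862 intr=51.2538 cont=50.1259 V=51.2538[EX]; j=2 S=124.0808 intr=24.4592 cont=23.3314 V=24.4592[EX]; j=3 S=158.2551 intr=0.0000 cont=4.1647 V=4.1647[hold]; j=4 S=201.8417 intr=0.0000 cont=0.0000 V=0.0000[hold]; j=5 S=257.4330 intr=0.0000 cont=0.0000 V=0.0000[hold]  S*(5)=124.0808
k=4: j=0 S=86.1439 intr=62.3961 cont=61.2682 V=62.3961[EX]; j=1 S=109.8697 intr=38.6703 cont=37.5424 V=38.6703[EX]; j=2 S=140.1300 intr=8.4100 cont=14.1831 V=14.1831[hold]; j=3 S=178.7246 intr=0.0000 cont=2.0624 V=2.0624[hold]; j=4 S=227.9489 intr=0.0000 cont=0.0000 V=0.0000[hold]  S*(4)=109.8697
k=3: j=0 S=97.2862 intr=51.2538 cont=50.1259 V=51.2538[EX]; j=1 S=124.0808 intr=24.4592 cont=26.2017 V=26.2017[hold]; j=2 S=158.2551 intr=0.0000 cont=8.0491 V=8.0491[hold]; j=3 S=201.8417 intr=0.0000 cont=1.0213 V=1.0213[hold]  S*(3)=97.2862
k=2: j=0 S=109.8697 intr=38.6703 cont=38.4088 V=38.6703[EX]; j=1 S=140.1300 intr=8.4100 cont=16.9773 V=16.9773[hold]; j=2 S=178.7246 intr=0.0000 cont=4.4938 V=4.4938[hold]  S*(2)=109.8697
k=1: j=0 S=124.0808 intr=24.4592 cont=27.5910 V=27.5910[hold]; j=1 S=158.2551 intr=0.0000 cont=10.6416 V=10.6416[hold]  S*(1)=-
k=0: j=0 S=140.1300 intr=8.4100 cont=18.9543 V=18.9543[hold]  S*(0)=-

price = 18.9543
boundary = - - 109.8697 97.2862 109.8697 124.0808
tree:
18.9543
27.5910 10.6416
38.6703 16.9773 4.4938
51.2538 26.2017 8.0491 1.0213
62.3961 38.6703 14.1831 2.0624 0.0000
72.2622 51.2538 24.4592 4.1647 0.0000 0.0000
80.9984 62.3961 38.6703 8.4100 0.0000 0.0000 0.0000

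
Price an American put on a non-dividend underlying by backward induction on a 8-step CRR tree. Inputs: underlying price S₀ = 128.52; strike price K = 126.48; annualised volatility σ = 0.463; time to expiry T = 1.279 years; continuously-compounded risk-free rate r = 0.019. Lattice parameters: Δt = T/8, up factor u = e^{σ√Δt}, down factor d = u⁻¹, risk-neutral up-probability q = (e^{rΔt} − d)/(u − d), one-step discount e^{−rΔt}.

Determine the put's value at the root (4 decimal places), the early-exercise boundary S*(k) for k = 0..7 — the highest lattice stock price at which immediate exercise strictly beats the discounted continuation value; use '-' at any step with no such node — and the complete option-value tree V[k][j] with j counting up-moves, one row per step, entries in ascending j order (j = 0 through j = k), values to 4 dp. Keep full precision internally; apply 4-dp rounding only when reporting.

Δt=0.15987, u=1.20337, d=0.83100, q=0.46202, disc=e^(-rΔt)=0.99697
k=8 terminal: V=max(K-S,0) → 97.2539 84.1575 65.1926 37.7295 0.0000 0.0000 0.0000 0.0000 0.0000
k=7: j=0 S=35.1699 intr=91.3101 cont=90.9265 V=91.3101[EX]; j=1 S=50.9297 intr=75.5503 cont=75.1667 V=75.5503[EX]; j=2 S=73.7515 intr=52.7285 cont=52.3449 V=52.7285[EX]; j=3 S=106.7999 intr=19.6801 cont=20.2362 V=20.2362[hold]; j=4 S=154.6574 intr=0.0000 cont=0.0000 V=0.0000[hold]; j=5 S=223.9600 intr=0.0000 cont=0.0000 V=0.0000[hold]; j=6 S=324.3174 intr=0.0000 cont=0.0000 V=0.0000[hold]; j=7 S=469.6454 intr=0.0000 cont=0.0000 V=0.0000[hold]  S*(7)=73.7515
k=6: j=0 S=42.3225 intr=84.1575 cont=83.7739 V=84.1575[EX]; j=1 S=61.2874 intr=65.1926 cont=64.8090 V=65.1926[EX]; j=2 S=88.7505 intr=37.7295 cont=37.6020 V=37.7295[EX]; j=3 S=128.5200 intr=0.0000 cont=10.8536 V=10.8536[hold]; j=4 S=186.1104 intr=0.0000 cont=0.0000 V=0.0000[hold]; j=5 S=269.5072 intr=0.0000 cont=0.0000 V=0.0000[hold]; j=6 S=390.2745 intr=0.0000 cont=0.0000 V=0.0000[hold]  S*(6)=88.7505
k=5: j=0 S=50.9297 intr=75.5503 cont=75.1667 V=75.5503[EX]; j=1 S=73.7515 intr=52.7285 cont=52.3449 V=52.7285[EX]; j=2 S=106.7999 intr=19.6801 cont=25.2355 V=25.2355[hold]; j=3 S=154.6574 intr=0.0000 cont=5.8213 V=5.8213[hold]; j=4 S=223.9600 intr=0.0000 cont=0.0000 V=0.0000[hold]; j=5 S=324.3174 intr=0.0000 cont=0.0000 V=0.0000[hold]  S*(5)=73.7515
k=4: j=0 S=61.2874 intr=65.1926 cont=64.8090 V=65.1926[EX]; j=1 S=88.7505 intr=37.7295 cont=39.9048 V=39.9048[hold]; j=2 S=128.5200 intr=0.0000 cont=16.2165 V=16.2165[hold]; j=3 S=186.1104 intr=0.0000 cont=3.1223 V=3.1223[hold]; j=4 S=269.5072 intr=0.0000 cont=0.0000 V=0.0000[hold]  S*(4)=61.2874
k=3: j=0 S=73.7515 intr=52.7285 cont=53.3469 V=53.3469[hold]; j=1 S=106.7999 intr=19.6801 cont=28.8725 V=28.8725[hold]; j=2 S=154.6574 intr=0.0000 cont=10.1358 V=10.1358[hold]; j=3 S=223.9600 intr=0.0000 cont=1.6746 V=1.6746[hold]  S*(3)=-
k=2: j=0 S=88.7505 intr=37.7295 cont=41.9117 V=41.9117[hold]; j=1 S=128.5200 intr=0.0000 cont=20.1545 V=20.1545[hold]; j=2 S=186.1104 intr=0.0000 cont=6.2077 V=6.2077[hold]  S*(2)=-
k=1: j=0 S=106.7999 intr=19.6801 cont=31.7628 V=31.7628[hold]; j=1 S=154.6574 intr=0.0000 cont=13.6692 V=13.6692[hold]  S*(1)=-
k=0: j=0 S=128.5200 intr=0.0000 cont=23.3322 V=23.3322[hold]  S*(0)=-

price = 23.3322
boundary = - - - - 61.2874 73.7515 88.7505 73.7515
tree:
23.3322
31.7628 13.6692
41.9117 20.1545 6.2077
53.3469 28.8725 10.1358 1.6746
65.1926 39.9048 16.2165 3.1223 0.0000
75.5503 52.7285 25.2355 5.8213 0.0000 0.0000
84.1575 65.1926 37.7295 10.8536 0.0000 0.0000 0.0000
91.3101 75.5503 52.7285 20.2362 0.0000 0.0000 0.0000 0.0000
97.2539 84.1575 65.1926 37.7295 0.0000 0.0000 0.0000 0.0000 0.0000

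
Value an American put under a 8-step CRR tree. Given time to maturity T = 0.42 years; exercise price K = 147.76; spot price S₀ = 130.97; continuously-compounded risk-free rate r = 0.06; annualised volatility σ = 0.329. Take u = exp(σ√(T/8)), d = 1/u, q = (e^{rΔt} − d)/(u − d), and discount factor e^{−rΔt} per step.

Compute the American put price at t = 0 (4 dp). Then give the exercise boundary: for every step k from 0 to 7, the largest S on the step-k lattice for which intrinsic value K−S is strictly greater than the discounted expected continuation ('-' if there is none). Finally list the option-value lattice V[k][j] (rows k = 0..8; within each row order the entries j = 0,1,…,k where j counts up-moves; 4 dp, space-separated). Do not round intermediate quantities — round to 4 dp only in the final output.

price = 20.2522
boundary = - - 112.6405 104.4615 112.6405 121.4600 112.6405 121.4600
tree:
20.2522
27.1204 13.5678
35.1195 19.3577 7.9110
43.2985 26.6260 12.2709 3.6368
50.8837 35.1195 18.3698 6.2993 1.0192
57.9181 43.2985 26.3000 10.6205 2.0533 0.0000
64.4417 50.8837 35.1195 17.2255 4.1367 0.0000 0.0000
70.4916 57.9181 43.2985 26.3000 8.3340 0.0000 0.0000 0.0000
76.1022 64.4417 50.8837 35.1195 16.7900 0.0000 0.0000 0.0000 0.0000

params: Δt=0.05250 u=1.07830 d=0.92739 q=0.50207 e^(-rΔt)=0.99685
t_8 payoffs: 76.1022 64.4417 50.8837 35.1195 16.7900 0.0000 0.0000 0.0000 0.0000
t_7: node(7,0) S=77.2684 payoff=70.4916 vs cont=70.0269 → 70.4916 [stop]  node(7,1) S=89.8419 payoff=57.9181 vs cont=57.4534 → 57.9181 [stop]  node(7,2) S=104.4615 payoff=43.2985 vs cont=42.8338 → 43.2985 [stop]  node(7,3) S=121.4600 payoff=26.3000 vs cont=25.8353 → 26.3000 [stop]  node(7,4) S=141.2246 payoff=6.5354 vs cont=8.3340 → 8.3340 [wait]  node(7,5) S=164.2055 payoff=0.0000 vs cont=0.0000 → 0.0000 [wait]  node(7,6) S=190.9259 payoff=0.0000 vs cont=0.0000 → 0.0000 [wait]  node(7,7) S=221.9943 payoff=0.0000 vs cont=0.0000 → 0.0000 [wait]  ⇒ S*(7)=121.4600
t_6: node(6,0) S=83.3183 payoff=64.4417 vs cont=63.9770 → 64.4417 [stop]  node(6,1) S=96.8763 payoff=50.8837 vs cont=50.4190 → 50.8837 [stop]  node(6,2) S=112.6405 payoff=35.1195 vs cont=34.6548 → 35.1195 [stop]  node(6,3) S=130.9700 payoff=16.7900 vs cont=17.2255 → 17.2255 [wait]  node(6,4) S=152.2821 payoff=0.0000 vs cont=4.1367 → 4.1367 [wait]  node(6,5) S=177.0623 payoff=0.0000 vs cont=0.0000 → 0.0000 [wait]  node(6,6) S=205.8749 payoff=0.0000 vs cont=0.0000 → 0.0000 [wait]  ⇒ S*(6)=112.6405
t_5: node(5,0) S=89.8419 payoff=57.9181 vs cont=57.4534 → 57.9181 [stop]  node(5,1) S=104.4615 payoff=43.2985 vs cont=42.8338 → 43.2985 [stop]  node(5,2) S=121.4600 payoff=26.3000 vs cont=26.0532 → 26.3000 [stop]  node(5,3) S=141.2246 payoff=6.5354 vs cont=10.6205 → 10.6205 [wait]  node(5,4) S=164.2055 payoff=0.0000 vs cont=2.0533 → 2.0533 [wait]  node(5,5) S=190.9259 payoff=0.0000 vs cont=0.0000 → 0.0000 [wait]  ⇒ S*(5)=121.4600
t_4: node(4,0) S=96.8763 payoff=50.8837 vs cont=50.4190 → 50.8837 [stop]  node(4,1) S=112.6405 payoff=35.1195 vs cont=34.6548 → 35.1195 [stop]  node(4,2) S=130.9700 payoff=16.7900 vs cont=18.3698 → 18.3698 [wait]  node(4,3) S=152.2821 payoff=0.0000 vs cont=6.2993 → 6.2993 [wait]  node(4,4) S=177.0623 payoff=0.0000 vs cont=1.0192 → 1.0192 [wait]  ⇒ S*(4)=112.6405
t_3: node(3,0) S=104.4615 payoff=43.2985 vs cont=42.8338 → 43.2985 [stop]  node(3,1) S=121.4600 payoff=26.3000 vs cont=26.6260 → 26.6260 [wait]  node(3,2) S=141.2246 payoff=6.5354 vs cont=12.2709 → 12.2709 [wait]  node(3,3) S=164.2055 payoff=0.0000 vs cont=3.6368 → 3.6368 [wait]  ⇒ S*(3)=104.4615
t_2: node(2,0) S=112.6405 payoff=35.1195 vs cont=34.8179 → 35.1195 [stop]  node(2,1) S=130.9700 payoff=16.7900 vs cont=19.3577 → 19.3577 [wait]  node(2,2) S=152.2821 payoff=0.0000 vs cont=7.9110 → 7.9110 [wait]  ⇒ S*(2)=112.6405
t_1: node(1,0) S=121.4600 payoff=26.3000 vs cont=27.1204 → 27.1204 [wait]  node(1,1) S=141.2246 payoff=6.5354 vs cont=13.5678 → 13.5678 [wait]  ⇒ S*(1)=-
t_0: node(0,0) S=130.9700 payoff=16.7900 vs cont=20.2522 → 20.2522 [wait]  ⇒ S*(0)=-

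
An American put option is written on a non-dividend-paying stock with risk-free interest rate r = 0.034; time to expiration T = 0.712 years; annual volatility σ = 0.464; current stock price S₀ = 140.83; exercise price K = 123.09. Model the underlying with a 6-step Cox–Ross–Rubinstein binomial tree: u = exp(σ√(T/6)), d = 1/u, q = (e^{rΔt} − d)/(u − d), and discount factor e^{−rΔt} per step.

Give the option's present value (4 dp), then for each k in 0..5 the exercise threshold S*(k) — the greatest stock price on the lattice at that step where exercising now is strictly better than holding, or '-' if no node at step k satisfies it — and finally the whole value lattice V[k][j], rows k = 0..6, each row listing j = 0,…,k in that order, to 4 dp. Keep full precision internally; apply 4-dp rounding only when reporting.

params: Δt=0.11867 u=1.17332 d=0.85228 q=0.47272 e^(-rΔt)=0.99597
t_6 payoffs: 69.1150 48.7835 20.7935 0.0000 0.0000 0.0000 0.0000
t_5: node(5,0) S=63.3300 payoff=59.7600 vs cont=59.2644 → 59.7600 [stop]  node(5,1) S=87.1854 payoff=35.9046 vs cont=35.4090 → 35.9046 [stop]  node(5,2) S=120.0268 payoff=3.0632 vs cont=10.9199 → 10.9199 [wait]  node(5,3) S=165.2389 payoff=0.0000 vs cont=0.0000 → 0.0000 [wait]  node(5,4) S=227.4818 payoff=0.0000 vs cont=0.0000 → 0.0000 [wait]  node(5,5) S=313.1705 payoff=0.0000 vs cont=0.0000 → 0.0000 [wait]  ⇒ S*(5)=87.1854
t_4: node(4,0) S=74.3065 payoff=48.7835 vs cont=48.2879 → 48.7835 [stop]  node(4,1) S=102.2965 payoff=20.7935 vs cont=23.9969 → 23.9969 [wait]  node(4,2) S=140.8300 payoff=0.0000 vs cont=5.7347 → 5.7347 [wait]  node(4,3) S=193.8784 payoff=0.0000 vs cont=0.0000 → 0.0000 [wait]  node(4,4) S=266.9093 payoff=0.0000 vs cont=0.0000 → 0.0000 [wait]  ⇒ S*(4)=74.3065
t_3: node(3,0) S=87.1854 payoff=35.9046 vs cont=36.9172 → 36.9172 [wait]  node(3,1) S=120.0268 payoff=3.0632 vs cont=15.3021 → 15.3021 [wait]  node(3,2) S=165.2389 payoff=0.0000 vs cont=3.0116 → 3.0116 [wait]  node(3,3) S=227.4818 payoff=0.0000 vs cont=0.0000 → 0.0000 [wait]  ⇒ S*(3)=-
t_2: node(2,0) S=102.2965 payoff=20.7935 vs cont=26.5918 → 26.5918 [wait]  node(2,1) S=140.8300 payoff=0.0000 vs cont=9.4540 → 9.4540 [wait]  node(2,2) S=193.8784 payoff=0.0000 vs cont=1.5816 → 1.5816 [wait]  ⇒ S*(2)=-
t_1: node(1,0) S=120.0268 payoff=3.0632 vs cont=18.4160 → 18.4160 [wait]  node(1,1) S=165.2389 payoff=0.0000 vs cont=5.7095 → 5.7095 [wait]  ⇒ S*(1)=-
t_0: node(0,0) S=140.8300 payoff=0.0000 vs cont=12.3594 → 12.3594 [wait]  ⇒ S*(0)=-

price = 12.3594
boundary = - - - - 74.3065 87.1854
tree:
12.3594
18.4160 5.7095
26.5918 9.4540 1.5816
36.9172 15.3021 3.0116 0.0000
48.7835 23.9969 5.7347 0.0000 0.0000
59.7600 35.9046 10.9199 0.0000 0.0000 0.0000
69.1150 48.7835 20.7935 0.0000 0.0000 0.0000 0.0000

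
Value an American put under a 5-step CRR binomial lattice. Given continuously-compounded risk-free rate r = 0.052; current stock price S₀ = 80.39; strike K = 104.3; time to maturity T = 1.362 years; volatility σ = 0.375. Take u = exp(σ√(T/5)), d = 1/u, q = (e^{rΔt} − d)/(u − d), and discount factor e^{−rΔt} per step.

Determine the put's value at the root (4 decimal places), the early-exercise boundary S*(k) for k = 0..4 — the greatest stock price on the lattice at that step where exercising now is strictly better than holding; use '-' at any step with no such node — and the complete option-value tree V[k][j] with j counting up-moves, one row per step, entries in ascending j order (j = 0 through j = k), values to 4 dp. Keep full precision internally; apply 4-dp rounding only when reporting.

price = 27.3687
boundary = - 66.1001 54.3503 66.1001 80.3900
tree:
27.3687
38.1999 16.7802
49.9497 25.8736 7.7092
59.6109 38.1999 13.6691 1.6678
67.5547 49.9497 23.9100 3.3004 0.0000
74.0864 59.6109 38.1999 6.5308 0.0000 0.0000

Δt=0.27240, u=1.21619, d=0.82224, q=0.48744, disc=e^(-rΔt)=0.98594
k=5 terminal: V=max(K-S,0) → 74.0864 59.6109 38.1999 6.5308 0.0000 0.0000
k=4: j=0 S=36.7453 intr=67.5547 cont=66.0877 V=67.5547[EX]; j=1 S=54.3503 intr=49.9497 cont=48.4827 V=49.9497[EX]; j=2 S=80.3900 intr=23.9100 cont=22.4430 V=23.9100[EX]; j=3 S=118.9055 intr=0.0000 cont=3.3004 V=3.3004[hold]; j=4 S=175.8742 intr=0.0000 cont=0.0000 V=0.0000[hold]  S*(4)=80.3900
k=3: j=0 S=44.6891 intr=59.6109 cont=58.1439 V=59.6109[EX]; j=1 S=66.1001 intr=38.1999 cont=36.7329 V=38.1999[EX]; j=2 S=97.7692 intr=6.5308 cont=13.6691 V=13.6691[hold]; j=3 S=144.6113 intr=0.0000 cont=1.6678 V=1.6678[hold]  S*(3)=66.1001
k=2: j=0 S=54.3503 intr=49.9497 cont=48.4827 V=49.9497[EX]; j=1 S=80.3900 intr=23.9100 cont=25.8736 V=25.8736[hold]; j=2 S=118.9055 intr=0.0000 cont=7.7092 V=7.7092[hold]  S*(2)=54.3503
k=1: j=0 S=66.1001 intr=38.1999 cont=37.6766 V=38.1999[EX]; j=1 S=97.7692 intr=6.5308 cont=16.7802 V=16.7802[hold]  S*(1)=66.1001
k=0: j=0 S=80.3900 intr=23.9100 cont=27.3687 V=27.3687[hold]  S*(0)=-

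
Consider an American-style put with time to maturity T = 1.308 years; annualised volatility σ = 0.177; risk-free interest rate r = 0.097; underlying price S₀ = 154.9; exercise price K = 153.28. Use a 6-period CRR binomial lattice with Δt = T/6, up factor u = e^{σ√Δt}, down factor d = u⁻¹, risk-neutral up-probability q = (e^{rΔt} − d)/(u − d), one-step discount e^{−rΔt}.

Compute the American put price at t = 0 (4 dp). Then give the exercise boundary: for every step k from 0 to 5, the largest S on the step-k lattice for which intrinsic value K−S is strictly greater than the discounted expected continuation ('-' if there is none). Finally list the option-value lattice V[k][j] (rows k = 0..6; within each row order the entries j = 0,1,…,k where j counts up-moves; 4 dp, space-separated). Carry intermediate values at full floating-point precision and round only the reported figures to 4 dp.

price = 5.7701
boundary = - - 131.3014 120.8867 131.3014 142.6134
tree:
5.7701
11.4608 2.3114
21.9786 5.0965 0.6007
32.3933 10.8603 1.5672 0.0000
41.9820 21.9786 4.0886 0.0000 0.0000
50.8101 32.3933 10.6666 0.0000 0.0000 0.0000
58.9380 41.9820 21.9786 0.0000 0.0000 0.0000 0.0000

Δt=0.21800, u=1.08615, d=0.92068, q=0.60850, disc=e^(-rΔt)=0.97908
k=6 terminal: V=max(K-S,0) → 58.9380 41.9820 21.9786 0.0000 0.0000 0.0000 0.0000
k=5: j=0 S=102.4699 intr=50.8101 cont=47.6029 V=50.8101[EX]; j=1 S=120.8867 intr=32.3933 cont=29.1861 V=32.3933[EX]; j=2 S=142.6134 intr=10.6666 cont=8.4245 V=10.6666[EX]; j=3 S=168.2451 intr=0.0000 cont=0.0000 V=0.0000[hold]; j=4 S=198.4835 intr=0.0000 cont=0.0000 V=0.0000[hold]; j=5 S=234.1567 intr=0.0000 cont=0.0000 V=0.0000[hold]  S*(5)=142.6134
k=4: j=0 S=111.2980 intr=41.9820 cont=38.7748 V=41.9820[EX]; j=1 S=131.3014 intr=21.9786 cont=18.7714 V=21.9786[EX]; j=2 S=154.9000 intr=0.0000 cont=4.0886 V=4.0886[hold]; j=3 S=182.7399 intr=0.0000 cont=0.0000 V=0.0000[hold]; j=4 S=215.5835 intr=0.0000 cont=0.0000 V=0.0000[hold]  S*(4)=131.3014
k=3: j=0 S=120.8867 intr=32.3933 cont=29.1861 V=32.3933[EX]; j=1 S=142.6134 intr=10.6666 cont=10.8603 V=10.8603[hold]; j=2 S=168.2451 intr=0.0000 cont=1.5672 V=1.5672[hold]; j=3 S=198.4835 intr=0.0000 cont=0.0000 V=0.0000[hold]  S*(3)=120.8867
k=2: j=0 S=131.3014 intr=21.9786 cont=18.8868 V=21.9786[EX]; j=1 S=154.9000 intr=0.0000 cont=5.0965 V=5.0965[hold]; j=2 S=182.7399 intr=0.0000 cont=0.6007 V=0.6007[hold]  S*(2)=131.3014
k=1: j=0 S=142.6134 intr=10.6666 cont=11.4608 V=11.4608[hold]; j=1 S=168.2451 intr=0.0000 cont=2.3114 V=2.3114[hold]  S*(1)=-
k=0: j=0 S=154.9000 intr=0.0000 cont=5.7701 V=5.7701[hold]  S*(0)=-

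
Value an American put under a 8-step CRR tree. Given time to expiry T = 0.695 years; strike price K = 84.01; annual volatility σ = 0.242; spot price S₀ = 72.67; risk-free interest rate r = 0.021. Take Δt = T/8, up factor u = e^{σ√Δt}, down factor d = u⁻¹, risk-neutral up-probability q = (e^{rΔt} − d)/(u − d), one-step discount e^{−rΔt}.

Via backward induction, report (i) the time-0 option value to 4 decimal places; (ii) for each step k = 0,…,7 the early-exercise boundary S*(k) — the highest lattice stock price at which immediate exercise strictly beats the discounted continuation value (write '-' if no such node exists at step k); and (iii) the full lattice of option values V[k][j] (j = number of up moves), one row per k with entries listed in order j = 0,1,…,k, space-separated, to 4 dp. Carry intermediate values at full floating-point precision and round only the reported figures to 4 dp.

Δt=0.08687, u=1.07393, d=0.93116, q=0.49496, disc=e^(-rΔt)=0.99818
k=8 terminal: V=max(K-S,0) → 42.9390 36.6415 29.3783 21.0014 11.3400 0.1972 0.0000 0.0000 0.0000
k=7: j=0 S=44.1075 intr=39.9025 cont=39.7494 V=39.9025[EX]; j=1 S=50.8707 intr=33.1393 cont=32.9862 V=33.1393[EX]; j=2 S=58.6709 intr=25.3391 cont=25.1860 V=25.3391[EX]; j=3 S=67.6671 intr=16.3429 cont=16.1898 V=16.3429[EX]; j=4 S=78.0428 intr=5.9672 cont=5.8141 V=5.9672[EX]; j=5 S=90.0094 intr=0.0000 cont=0.0994 V=0.0994[hold]; j=6 S=103.8109 intr=0.0000 cont=0.0000 V=0.0000[hold]; j=7 S=119.7286 intr=0.0000 cont=0.0000 V=0.0000[hold]  S*(7)=78.0428
k=6: j=0 S=47.3685 intr=36.6415 cont=36.4884 V=36.6415[EX]; j=1 S=54.6317 intr=29.3783 cont=29.2251 V=29.3783[EX]; j=2 S=63.0086 intr=21.0014 cont=20.8482 V=21.0014[EX]; j=3 S=72.6700 intr=11.3400 cont=11.1869 V=11.3400[EX]; j=4 S=83.8128 intr=0.1972 cont=3.0573 V=3.0573[hold]; j=5 S=96.6641 intr=0.0000 cont=0.0501 V=0.0501[hold]; j=6 S=111.4860 intr=0.0000 cont=0.0000 V=0.0000[hold]  S*(6)=72.6700
k=5: j=0 S=50.8707 intr=33.1393 cont=32.9862 V=33.1393[EX]; j=1 S=58.6709 intr=25.3391 cont=25.1860 V=25.3391[EX]; j=2 S=67.6671 intr=16.3429 cont=16.1898 V=16.3429[EX]; j=3 S=78.0428 intr=5.9672 cont=7.2272 V=7.2272[hold]; j=4 S=90.0094 intr=0.0000 cont=1.5660 V=1.5660[hold]; j=5 S=103.8109 intr=0.0000 cont=0.0253 V=0.0253[hold]  S*(5)=67.6671
k=4: j=0 S=54.6317 intr=29.3783 cont=29.2251 V=29.3783[EX]; j=1 S=63.0086 intr=21.0014 cont=20.8482 V=21.0014[EX]; j=2 S=72.6700 intr=11.3400 cont=11.8094 V=11.8094[hold]; j=3 S=83.8128 intr=0.1972 cont=4.4170 V=4.4170[hold]; j=4 S=96.6641 intr=0.0000 cont=0.8019 V=0.8019[hold]  S*(4)=63.0086
k=3: j=0 S=58.6709 intr=25.3391 cont=25.1860 V=25.3391[EX]; j=1 S=67.6671 intr=16.3429 cont=16.4217 V=16.4217[hold]; j=2 S=78.0428 intr=5.9672 cont=8.1355 V=8.1355[hold]; j=3 S=90.0094 intr=0.0000 cont=2.6229 V=2.6229[hold]  S*(3)=58.6709
k=2: j=0 S=63.0086 intr=21.0014 cont=20.8872 V=21.0014[EX]; j=1 S=72.6700 intr=11.3400 cont=12.2979 V=12.2979[hold]; j=2 S=83.8128 intr=0.1972 cont=5.3971 V=5.3971[hold]  S*(2)=63.0086
k=1: j=0 S=67.6671 intr=16.3429 cont=16.6630 V=16.6630[hold]; j=1 S=78.0428 intr=5.9672 cont=8.8660 V=8.8660[hold]  S*(1)=-
k=0: j=0 S=72.6700 intr=11.3400 cont=12.7805 V=12.7805[hold]  S*(0)=-

price = 12.7805
boundary = - - 63.0086 58.6709 63.0086 67.6671 72.6700 78.0428
tree:
12.7805
16.6630 8.8660
21.0014 12.2979 5.3971
25.3391 16.4217 8.1355 2.6229
29.3783 21.0014 11.8094 4.4170 0.8019
33.1393 25.3391 16.3429 7.2272 1.5660 0.0253
36.6415 29.3783 21.0014 11.3400 3.0573 0.0501 0.0000
39.9025 33.1393 25.3391 16.3429 5.9672 0.0994 0.0000 0.0000
42.9390 36.6415 29.3783 21.0014 11.3400 0.1972 0.0000 0.0000 0.0000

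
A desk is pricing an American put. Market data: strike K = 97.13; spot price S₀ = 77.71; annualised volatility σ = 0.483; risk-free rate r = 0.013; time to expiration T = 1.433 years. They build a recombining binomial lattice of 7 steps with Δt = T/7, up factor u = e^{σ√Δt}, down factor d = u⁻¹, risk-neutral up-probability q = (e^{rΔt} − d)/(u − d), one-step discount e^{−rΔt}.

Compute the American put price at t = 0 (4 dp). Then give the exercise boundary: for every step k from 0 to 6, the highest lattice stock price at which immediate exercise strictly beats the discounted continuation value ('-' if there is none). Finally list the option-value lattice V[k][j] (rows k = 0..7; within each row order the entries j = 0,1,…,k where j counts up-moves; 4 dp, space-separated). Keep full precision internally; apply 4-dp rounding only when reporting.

Δt=0.20471, u=1.24425, d=0.80370, q=0.45163, disc=e^(-rΔt)=0.99734
k=7 terminal: V=max(K-S,0) → 80.2987 71.0724 56.7886 34.6748 0.4391 0.0000 0.0000 0.0000
k=6: j=0 S=20.9423 intr=76.1877 cont=75.9295 V=76.1877[EX]; j=1 S=32.4222 intr=64.7078 cont=64.4496 V=64.7078[EX]; j=2 S=50.1949 intr=46.9351 cont=46.6769 V=46.9351[EX]; j=3 S=77.7100 intr=19.4200 cont=19.1619 V=19.4200[EX]; j=4 S=120.3079 intr=0.0000 cont=0.2402 V=0.2402[hold]; j=5 S=186.2564 intr=0.0000 cont=0.0000 V=0.0000[hold]; j=6 S=288.3556 intr=0.0000 cont=0.0000 V=0.0000[hold]  S*(6)=77.7100
k=5: j=0 S=26.0576 intr=71.0724 cont=70.8143 V=71.0724[EX]; j=1 S=40.3414 intr=56.7886 cont=56.5304 V=56.7886[EX]; j=2 S=62.4552 intr=34.6748 cont=34.4167 V=34.6748[EX]; j=3 S=96.6909 intr=0.4391 cont=10.7292 V=10.7292[hold]; j=4 S=149.6934 intr=0.0000 cont=0.1313 V=0.1313[hold]; j=5 S=231.7501 intr=0.0000 cont=0.0000 V=0.0000[hold]  S*(5)=62.4552
k=4: j=0 S=32.4222 intr=64.7078 cont=64.4496 V=64.7078[EX]; j=1 S=50.1949 intr=46.9351 cont=46.6769 V=46.9351[EX]; j=2 S=77.7100 intr=19.4200 cont=23.7968 V=23.7968[hold]; j=3 S=120.3079 intr=0.0000 cont=5.9271 V=5.9271[hold]; j=4 S=186.2564 intr=0.0000 cont=0.0718 V=0.0718[hold]  S*(4)=50.1949
k=3: j=0 S=40.3414 intr=56.7886 cont=56.5304 V=56.7886[EX]; j=1 S=62.4552 intr=34.6748 cont=36.3881 V=36.3881[hold]; j=2 S=96.6909 intr=0.4391 cont=15.6845 V=15.6845[hold]; j=3 S=149.6934 intr=0.0000 cont=3.2739 V=3.2739[hold]  S*(3)=40.3414
k=2: j=0 S=50.1949 intr=46.9351 cont=47.4487 V=47.4487[hold]; j=1 S=77.7100 intr=19.4200 cont=26.9659 V=26.9659[hold]; j=2 S=120.3079 intr=0.0000 cont=10.0527 V=10.0527[hold]  S*(2)=-
k=1: j=0 S=62.4552 intr=34.6748 cont=38.0965 V=38.0965[hold]; j=1 S=96.6909 intr=0.4391 cont=19.2760 V=19.2760[hold]  S*(1)=-
k=0: j=0 S=77.7100 intr=19.4200 cont=29.5179 V=29.5179[hold]  S*(0)=-

price = 29.5179
boundary = - - - 40.3414 50.1949 62.4552 77.7100
tree:
29.5179
38.0965 19.2760
47.4487 26.9659 10.0527
56.7886 36.3881 15.6845 3.2739
64.7078 46.9351 23.7968 5.9271 0.0718
71.0724 56.7886 34.6748 10.7292 0.1313 0.0000
76.1877 64.7078 46.9351 19.4200 0.2402 0.0000 0.0000
80.2987 71.0724 56.7886 34.6748 0.4391 0.0000 0.0000 0.0000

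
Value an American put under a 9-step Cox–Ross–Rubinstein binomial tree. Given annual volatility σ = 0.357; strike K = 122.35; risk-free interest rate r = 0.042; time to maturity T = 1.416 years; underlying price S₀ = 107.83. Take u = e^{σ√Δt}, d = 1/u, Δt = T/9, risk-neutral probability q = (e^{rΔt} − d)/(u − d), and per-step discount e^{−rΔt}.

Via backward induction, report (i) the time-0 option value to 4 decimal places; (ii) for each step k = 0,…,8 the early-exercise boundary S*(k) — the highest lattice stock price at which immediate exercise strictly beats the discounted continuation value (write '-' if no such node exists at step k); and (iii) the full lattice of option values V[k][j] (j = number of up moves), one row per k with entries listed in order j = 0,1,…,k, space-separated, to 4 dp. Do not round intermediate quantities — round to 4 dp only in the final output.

price = 23.7553
boundary = - - - 70.5090 81.2350 70.5090 81.2350 93.5926 81.2350
tree:
23.7553
31.8330 15.6029
41.3282 22.3028 8.7851
51.8410 30.8595 13.6279 3.8232
61.1507 41.1150 20.5183 6.5835 0.9790
69.2312 51.8410 29.7520 11.1089 1.9248 0.0000
76.2448 61.1507 41.1150 18.2338 3.7842 0.0000 0.0000
82.3323 69.2312 51.8410 28.7574 7.4399 0.0000 0.0000 0.0000
87.6161 76.2448 61.1507 41.1150 14.6271 0.0000 0.0000 0.0000 0.0000
92.2022 82.3323 69.2312 51.8410 28.7574 0.0000 0.0000 0.0000 0.0000 0.0000

params: Δt=0.15733 u=1.15212 d=0.86796 q=0.48799 e^(-rΔt)=0.99341
t_9 payoffs: 92.2022 82.3323 69.2312 51.8410 28.7574 0.0000 0.0000 0.0000 0.0000 0.0000
t_8: node(8,0) S=34.7339 payoff=87.6161 vs cont=86.8103 → 87.6161 [stop]  node(8,1) S=46.1052 payoff=76.2448 vs cont=75.4390 → 76.2448 [stop]  node(8,2) S=61.1993 payoff=61.1507 vs cont=60.3449 → 61.1507 [stop]  node(8,3) S=81.2350 payoff=41.1150 vs cont=40.3092 → 41.1150 [stop]  node(8,4) S=107.8300 payoff=14.5200 vs cont=14.6271 → 14.6271 [wait]  node(8,5) S=143.1318 payoff=0.0000 vs cont=0.0000 → 0.0000 [wait]  node(8,6) S=189.9908 payoff=0.0000 vs cont=0.0000 → 0.0000 [wait]  node(8,7) S=252.1908 payoff=0.0000 vs cont=0.0000 → 0.0000 [wait]  node(8,8) S=334.7540 payoff=0.0000 vs cont=0.0000 → 0.0000 [wait]  ⇒ S*(8)=81.2350
t_7: node(7,0) S=40.0177 payoff=82.3323 vs cont=81.5265 → 82.3323 [stop]  node(7,1) S=53.1188 payoff=69.2312 vs cont=68.4254 → 69.2312 [stop]  node(7,2) S=70.5090 payoff=51.8410 vs cont=51.0351 → 51.8410 [stop]  node(7,3) S=93.5926 payoff=28.7574 vs cont=28.0036 → 28.7574 [stop]  node(7,4) S=124.2333 payoff=0.0000 vs cont=7.4399 → 7.4399 [wait]  node(7,5) S=164.9052 payoff=0.0000 vs cont=0.0000 → 0.0000 [wait]  node(7,6) S=218.8925 payoff=0.0000 vs cont=0.0000 → 0.0000 [wait]  node(7,7) S=290.5544 payoff=0.0000 vs cont=0.0000 → 0.0000 [wait]  ⇒ S*(7)=93.5926
t_6: node(6,0) S=46.1052 payoff=76.2448 vs cont=75.4390 → 76.2448 [stop]  node(6,1) S=61.1993 payoff=61.1507 vs cont=60.3449 → 61.1507 [stop]  node(6,2) S=81.2350 payoff=41.1150 vs cont=40.3092 → 41.1150 [stop]  node(6,3) S=107.8300 payoff=14.5200 vs cont=18.2338 → 18.2338 [wait]  node(6,4) S=143.1318 payoff=0.0000 vs cont=3.7842 → 3.7842 [wait]  node(6,5) S=189.9908 payoff=0.0000 vs cont=0.0000 → 0.0000 [wait]  node(6,6) S=252.1908 payoff=0.0000 vs cont=0.0000 → 0.0000 [wait]  ⇒ S*(6)=81.2350
t_5: node(5,0) S=53.1188 payoff=69.2312 vs cont=68.4254 → 69.2312 [stop]  node(5,1) S=70.5090 payoff=51.8410 vs cont=51.0351 → 51.8410 [stop]  node(5,2) S=93.5926 payoff=28.7574 vs cont=29.7520 → 29.7520 [wait]  node(5,3) S=124.2333 payoff=0.0000 vs cont=11.1089 → 11.1089 [wait]  node(5,4) S=164.9052 payoff=0.0000 vs cont=1.9248 → 1.9248 [wait]  node(5,5) S=218.8925 payoff=0.0000 vs cont=0.0000 → 0.0000 [wait]  ⇒ S*(5)=70.5090
t_4: node(4,0) S=61.1993 payoff=61.1507 vs cont=60.3449 → 61.1507 [stop]  node(4,1) S=81.2350 payoff=41.1150 vs cont=40.7913 → 41.1150 [stop]  node(4,2) S=107.8300 payoff=14.5200 vs cont=20.5183 → 20.5183 [wait]  node(4,3) S=143.1318 payoff=0.0000 vs cont=6.5835 → 6.5835 [wait]  node(4,4) S=189.9908 payoff=0.0000 vs cont=0.9790 → 0.9790 [wait]  ⇒ S*(4)=81.2350
t_3: node(3,0) S=70.5090 payoff=51.8410 vs cont=51.0351 → 51.8410 [stop]  node(3,1) S=93.5926 payoff=28.7574 vs cont=30.8595 → 30.8595 [wait]  node(3,2) S=124.2333 payoff=0.0000 vs cont=13.6279 → 13.6279 [wait]  node(3,3) S=164.9052 payoff=0.0000 vs cont=3.8232 → 3.8232 [wait]  ⇒ S*(3)=70.5090
t_2: node(2,0) S=81.2350 payoff=41.1150 vs cont=41.3282 → 41.3282 [wait]  node(2,1) S=107.8300 payoff=14.5200 vs cont=22.3028 → 22.3028 [wait]  node(2,2) S=143.1318 payoff=0.0000 vs cont=8.7851 → 8.7851 [wait]  ⇒ S*(2)=-
t_1: node(1,0) S=93.5926 payoff=28.7574 vs cont=31.8330 → 31.8330 [wait]  node(1,1) S=124.2333 payoff=0.0000 vs cont=15.6029 → 15.6029 [wait]  ⇒ S*(1)=-
t_0: node(0,0) S=107.8300 payoff=14.5200 vs cont=23.7553 → 23.7553 [wait]  ⇒ S*(0)=-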